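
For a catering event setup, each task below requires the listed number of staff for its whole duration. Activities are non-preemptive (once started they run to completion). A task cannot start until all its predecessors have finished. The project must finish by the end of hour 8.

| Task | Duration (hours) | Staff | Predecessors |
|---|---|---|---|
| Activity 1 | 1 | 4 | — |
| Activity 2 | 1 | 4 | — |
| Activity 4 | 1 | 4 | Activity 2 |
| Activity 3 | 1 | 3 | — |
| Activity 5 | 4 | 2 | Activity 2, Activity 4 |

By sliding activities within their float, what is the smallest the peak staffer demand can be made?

Early-start (Activity 1@1, Activity 2@1, Activity 4@2, Activity 3@1, Activity 5@3) gives peak 11: h1:11  h2:4  h3:2  h4:2  h5:2  h6:2  h7:0  h8:0.
Shift Activity 2→2, Activity 4→3, Activity 3→4, Activity 5→5.
Schedule Activity 1@1, Activity 2@2, Activity 4@3, Activity 3@4, Activity 5@5: h1:4  h2:4  h3:4  h4:3  h5:2  h6:2  h7:2  h8:2 — peak 4.

4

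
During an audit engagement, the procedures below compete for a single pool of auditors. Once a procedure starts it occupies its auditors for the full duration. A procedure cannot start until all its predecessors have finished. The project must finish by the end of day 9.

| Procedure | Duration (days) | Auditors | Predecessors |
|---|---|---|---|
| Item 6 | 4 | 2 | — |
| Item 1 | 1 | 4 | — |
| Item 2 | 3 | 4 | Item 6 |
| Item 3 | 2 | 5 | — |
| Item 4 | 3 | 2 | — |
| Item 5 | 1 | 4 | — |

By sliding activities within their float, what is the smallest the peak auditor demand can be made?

6

Early-start (Item 6@1, Item 1@1, Item 2@5, Item 3@1, Item 4@1, Item 5@1) gives peak 17: d1:17  d2:9  d3:4  d4:2  d5:4  d6:4  d7:4  d8:0  d9:0.
Shift Item 3→8, Item 4→3, Item 5→2.
Schedule Item 6@1, Item 1@1, Item 2@5, Item 3@8, Item 4@3, Item 5@2: d1:6  d2:6  d3:4  d4:4  d5:6  d6:4  d7:4  d8:5  d9:5 — peak 6.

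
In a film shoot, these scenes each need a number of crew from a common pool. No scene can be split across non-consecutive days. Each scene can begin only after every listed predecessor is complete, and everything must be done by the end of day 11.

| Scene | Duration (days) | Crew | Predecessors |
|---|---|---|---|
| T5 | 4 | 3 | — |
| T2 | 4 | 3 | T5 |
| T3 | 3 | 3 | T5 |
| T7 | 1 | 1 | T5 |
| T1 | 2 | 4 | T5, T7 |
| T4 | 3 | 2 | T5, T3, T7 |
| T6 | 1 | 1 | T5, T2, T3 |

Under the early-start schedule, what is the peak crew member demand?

10

Early-start schedule: T5@1, T2@5, T3@5, T7@5, T1@6, T4@8, T6@9.
Load per day: day 1: 3, day 2: 3, day 3: 3, day 4: 3, day 5: 7, day 6: 10, day 7: 10, day 8: 5, day 9: 3, day 10: 2, day 11: 0.
Peak is 10.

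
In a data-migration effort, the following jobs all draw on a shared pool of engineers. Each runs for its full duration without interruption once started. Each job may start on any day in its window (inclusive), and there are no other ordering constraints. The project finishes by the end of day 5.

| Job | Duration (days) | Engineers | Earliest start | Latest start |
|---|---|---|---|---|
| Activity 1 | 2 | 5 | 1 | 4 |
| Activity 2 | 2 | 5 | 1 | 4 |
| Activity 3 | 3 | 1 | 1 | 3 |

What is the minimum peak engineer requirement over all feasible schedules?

Early-start (Activity 1@1, Activity 2@1, Activity 3@1) gives peak 11: d1:11  d2:11  d3:1  d4:0  d5:0.
Shift Activity 2→3.
Schedule Activity 1@1, Activity 2@3, Activity 3@1: d1:6  d2:6  d3:6  d4:5  d5:0 — peak 6.

6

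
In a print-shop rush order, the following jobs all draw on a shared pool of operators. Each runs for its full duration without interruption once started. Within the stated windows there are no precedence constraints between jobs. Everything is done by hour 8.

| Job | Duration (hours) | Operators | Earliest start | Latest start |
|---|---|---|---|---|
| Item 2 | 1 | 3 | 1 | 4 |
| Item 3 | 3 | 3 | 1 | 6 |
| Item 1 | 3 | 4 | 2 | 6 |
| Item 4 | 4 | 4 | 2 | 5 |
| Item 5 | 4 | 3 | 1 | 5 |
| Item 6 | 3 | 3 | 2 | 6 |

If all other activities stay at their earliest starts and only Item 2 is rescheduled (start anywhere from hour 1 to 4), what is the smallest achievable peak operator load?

17

Item 2@1: h1:9  h2:17  h3:17  h4:14  h5:4  h6:0  h7:0  h8:0 → peak 17
Item 2@2: h1:6  h2:20  h3:17  h4:14  h5:4  h6:0  h7:0  h8:0 → peak 20
Item 2@3: h1:6  h2:17  h3:20  h4:14  h5:4  h6:0  h7:0  h8:0 → peak 20
Item 2@4: h1:6  h2:17  h3:17  h4:17  h5:4  h6:0  h7:0  h8:0 → peak 17
Best is Item 2@1, peak 17.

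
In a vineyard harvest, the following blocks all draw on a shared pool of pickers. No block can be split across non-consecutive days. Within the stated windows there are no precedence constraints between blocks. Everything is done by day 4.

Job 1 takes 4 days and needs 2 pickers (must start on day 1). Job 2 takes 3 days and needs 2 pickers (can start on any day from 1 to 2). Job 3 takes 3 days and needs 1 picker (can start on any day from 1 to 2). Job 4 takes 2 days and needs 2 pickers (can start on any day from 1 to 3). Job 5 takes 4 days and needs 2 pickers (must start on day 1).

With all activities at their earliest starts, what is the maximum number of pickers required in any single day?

9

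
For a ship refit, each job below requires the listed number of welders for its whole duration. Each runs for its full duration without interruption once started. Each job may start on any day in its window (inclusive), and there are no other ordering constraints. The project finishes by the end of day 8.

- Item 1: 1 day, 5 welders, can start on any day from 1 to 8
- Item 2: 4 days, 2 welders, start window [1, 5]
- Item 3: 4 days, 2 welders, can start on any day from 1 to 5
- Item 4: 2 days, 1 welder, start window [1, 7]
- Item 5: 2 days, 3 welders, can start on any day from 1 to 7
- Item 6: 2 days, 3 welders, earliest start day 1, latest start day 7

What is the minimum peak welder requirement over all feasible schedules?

Early-start (Item 1@1, Item 2@1, Item 3@1, Item 4@1, Item 5@1, Item 6@1) gives peak 16: d1:16  d2:11  d3:4  d4:4  d5:0  d6:0  d7:0  d8:0.
Shift Item 2→2, Item 3→4, Item 4→4, Item 5→2, Item 6→6.
Schedule Item 1@1, Item 2@2, Item 3@4, Item 4@4, Item 5@2, Item 6@6: d1:5  d2:5  d3:5  d4:5  d5:5  d6:5  d7:5  d8:0 — peak 5.
Total welder-days = 35 over 8 days ⇒ peak ≥ ⌈35/8⌉ = 5, so 5 is optimal.

5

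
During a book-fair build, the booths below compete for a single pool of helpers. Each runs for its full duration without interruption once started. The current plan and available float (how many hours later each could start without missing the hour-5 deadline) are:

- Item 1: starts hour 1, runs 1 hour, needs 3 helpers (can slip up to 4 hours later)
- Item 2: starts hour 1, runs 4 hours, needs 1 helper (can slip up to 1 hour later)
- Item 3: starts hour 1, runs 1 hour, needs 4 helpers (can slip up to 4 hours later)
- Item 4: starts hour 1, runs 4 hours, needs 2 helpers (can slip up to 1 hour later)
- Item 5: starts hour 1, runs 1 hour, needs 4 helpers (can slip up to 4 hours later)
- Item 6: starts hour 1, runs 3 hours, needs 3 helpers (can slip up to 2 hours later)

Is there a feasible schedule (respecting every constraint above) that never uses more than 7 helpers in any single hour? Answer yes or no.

yes

Schedule Item 1@1, Item 2@1, Item 3@2, Item 4@1, Item 5@5, Item 6@3: h1:6  h2:7  h3:6  h4:6  h5:7 — peak 7 ≤ 7.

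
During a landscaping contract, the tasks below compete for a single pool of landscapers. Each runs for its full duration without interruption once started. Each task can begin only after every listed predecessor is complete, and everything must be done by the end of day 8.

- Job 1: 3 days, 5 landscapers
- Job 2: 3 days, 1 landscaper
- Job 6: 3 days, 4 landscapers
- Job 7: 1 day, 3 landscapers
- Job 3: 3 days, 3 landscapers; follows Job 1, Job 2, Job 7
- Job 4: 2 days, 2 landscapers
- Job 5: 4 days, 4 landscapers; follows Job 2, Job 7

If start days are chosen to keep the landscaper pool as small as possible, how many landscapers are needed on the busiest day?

Early-start (Job 1@1, Job 2@1, Job 6@1, Job 7@1, Job 3@4, Job 4@1, Job 5@4) gives peak 15: d1:15  d2:12  d3:10  d4:7  d5:7  d6:7  d7:4  d8:0.
Shift Job 7→4, Job 3→5, Job 4→4, Job 5→5.
Schedule Job 1@1, Job 2@1, Job 6@1, Job 7@4, Job 3@5, Job 4@4, Job 5@5: d1:10  d2:10  d3:10  d4:5  d5:9  d6:7  d7:7  d8:4 — peak 10.

10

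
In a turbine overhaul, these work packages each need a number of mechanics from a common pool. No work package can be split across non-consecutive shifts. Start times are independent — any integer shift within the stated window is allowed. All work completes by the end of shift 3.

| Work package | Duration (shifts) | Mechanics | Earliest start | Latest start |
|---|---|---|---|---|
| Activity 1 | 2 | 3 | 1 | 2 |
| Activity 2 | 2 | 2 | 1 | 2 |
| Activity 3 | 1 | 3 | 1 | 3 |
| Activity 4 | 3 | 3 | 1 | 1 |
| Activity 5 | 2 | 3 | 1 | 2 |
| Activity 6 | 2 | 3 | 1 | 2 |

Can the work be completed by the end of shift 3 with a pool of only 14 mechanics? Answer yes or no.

Schedule Activity 1@1, Activity 2@1, Activity 3@1, Activity 4@1, Activity 5@1, Activity 6@2: s1:14  s2:14  s3:6 — peak 14 ≤ 14.

yes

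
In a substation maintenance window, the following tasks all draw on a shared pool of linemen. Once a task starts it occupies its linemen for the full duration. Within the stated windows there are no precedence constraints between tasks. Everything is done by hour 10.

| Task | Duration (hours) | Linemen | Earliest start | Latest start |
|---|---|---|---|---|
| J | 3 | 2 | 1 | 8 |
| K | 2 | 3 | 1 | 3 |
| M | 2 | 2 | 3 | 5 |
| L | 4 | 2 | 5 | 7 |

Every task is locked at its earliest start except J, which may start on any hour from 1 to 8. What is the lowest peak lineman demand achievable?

4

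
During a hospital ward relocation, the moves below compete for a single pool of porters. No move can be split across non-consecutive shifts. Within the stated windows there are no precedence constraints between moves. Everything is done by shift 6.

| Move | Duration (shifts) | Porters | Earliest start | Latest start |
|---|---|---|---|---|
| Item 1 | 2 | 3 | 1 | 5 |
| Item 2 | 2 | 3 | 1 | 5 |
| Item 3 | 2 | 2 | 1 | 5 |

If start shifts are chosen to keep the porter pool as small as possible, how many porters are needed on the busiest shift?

Early-start (Item 1@1, Item 2@1, Item 3@1) gives peak 8: s1:8  s2:8  s3:0  s4:0  s5:0  s6:0.
Shift Item 2→3, Item 3→5.
Schedule Item 1@1, Item 2@3, Item 3@5: s1:3  s2:3  s3:3  s4:3  s5:2  s6:2 — peak 3.
Total porter-shifts = 16 over 6 shifts ⇒ peak ≥ ⌈16/6⌉ = 3, so 3 is optimal.

3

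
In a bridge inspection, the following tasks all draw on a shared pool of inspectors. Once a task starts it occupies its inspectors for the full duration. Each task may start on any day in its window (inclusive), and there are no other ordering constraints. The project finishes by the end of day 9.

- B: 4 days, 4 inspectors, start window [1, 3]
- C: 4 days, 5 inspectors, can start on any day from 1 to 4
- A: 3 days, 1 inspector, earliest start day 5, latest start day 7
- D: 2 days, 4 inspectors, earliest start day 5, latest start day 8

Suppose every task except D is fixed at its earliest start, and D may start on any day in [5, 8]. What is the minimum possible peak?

D@5: d1:9  d2:9  d3:9  d4:9  d5:5  d6:5  d7:1  d8:0  d9:0 → peak 9
D@6: d1:9  d2:9  d3:9  d4:9  d5:1  d6:5  d7:5  d8:0  d9:0 → peak 9
D@7: d1:9  d2:9  d3:9  d4:9  d5:1  d6:1  d7:5  d8:4  d9:0 → peak 9
D@8: d1:9  d2:9  d3:9  d4:9  d5:1  d6:1  d7:1  d8:4  d9:4 → peak 9
Best is D@5, peak 9.

9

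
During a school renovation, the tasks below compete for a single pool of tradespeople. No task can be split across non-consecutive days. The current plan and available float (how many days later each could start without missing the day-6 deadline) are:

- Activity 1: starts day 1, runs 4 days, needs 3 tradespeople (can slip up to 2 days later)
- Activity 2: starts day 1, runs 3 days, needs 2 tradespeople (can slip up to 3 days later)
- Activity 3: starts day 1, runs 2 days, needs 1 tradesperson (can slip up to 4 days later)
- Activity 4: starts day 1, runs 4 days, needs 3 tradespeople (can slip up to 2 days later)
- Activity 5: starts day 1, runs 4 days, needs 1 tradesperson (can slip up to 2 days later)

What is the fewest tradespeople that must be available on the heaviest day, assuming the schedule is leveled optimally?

Early-start (Activity 1@1, Activity 2@1, Activity 3@1, Activity 4@1, Activity 5@1) gives peak 10: d1:10  d2:10  d3:9  d4:7  d5:0  d6:0.
Shift Activity 5→3.
Schedule Activity 1@1, Activity 2@1, Activity 3@1, Activity 4@1, Activity 5@3: d1:9  d2:9  d3:9  d4:7  d5:1  d6:1 — peak 9.

9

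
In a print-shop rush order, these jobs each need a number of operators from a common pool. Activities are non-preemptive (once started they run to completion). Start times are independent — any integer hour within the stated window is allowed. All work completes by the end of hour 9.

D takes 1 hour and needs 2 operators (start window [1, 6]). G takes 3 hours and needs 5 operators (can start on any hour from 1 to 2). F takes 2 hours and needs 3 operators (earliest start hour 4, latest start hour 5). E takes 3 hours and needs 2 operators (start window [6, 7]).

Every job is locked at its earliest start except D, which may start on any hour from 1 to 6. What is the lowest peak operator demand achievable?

5

D@1: h1:7  h2:5  h3:5  h4:3  h5:3  h6:2  h7:2  h8:2  h9:0 → peak 7
D@2: h1:5  h2:7  h3:5  h4:3  h5:3  h6:2  h7:2  h8:2  h9:0 → peak 7
D@3: h1:5  h2:5  h3:7  h4:3  h5:3  h6:2  h7:2  h8:2  h9:0 → peak 7
D@4: h1:5  h2:5  h3:5  h4:5  h5:3  h6:2  h7:2  h8:2  h9:0 → peak 5
D@5: h1:5  h2:5  h3:5  h4:3  h5:5  h6:2  h7:2  h8:2  h9:0 → peak 5
D@6: h1:5  h2:5  h3:5  h4:3  h5:3  h6:4  h7:2  h8:2  h9:0 → peak 5
Best is D@4, peak 5.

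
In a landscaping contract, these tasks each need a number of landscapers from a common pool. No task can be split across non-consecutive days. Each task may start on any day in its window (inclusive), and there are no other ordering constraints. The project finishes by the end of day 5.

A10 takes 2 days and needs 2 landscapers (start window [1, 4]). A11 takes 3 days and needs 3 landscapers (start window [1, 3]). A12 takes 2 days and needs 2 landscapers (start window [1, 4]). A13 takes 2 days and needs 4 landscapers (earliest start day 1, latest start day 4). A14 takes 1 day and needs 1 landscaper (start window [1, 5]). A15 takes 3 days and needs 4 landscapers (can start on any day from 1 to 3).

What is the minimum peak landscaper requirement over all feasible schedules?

Early-start (A10@1, A11@1, A12@1, A13@1, A14@1, A15@1) gives peak 16: d1:16  d2:15  d3:7  d4:0  d5:0.
Shift A13→4, A15→3.
Schedule A10@1, A11@1, A12@1, A13@4, A14@1, A15@3: d1:8  d2:7  d3:7  d4:8  d5:8 — peak 8.
Total landscaper-days = 38 over 5 days ⇒ peak ≥ ⌈38/5⌉ = 8, so 8 is optimal.

8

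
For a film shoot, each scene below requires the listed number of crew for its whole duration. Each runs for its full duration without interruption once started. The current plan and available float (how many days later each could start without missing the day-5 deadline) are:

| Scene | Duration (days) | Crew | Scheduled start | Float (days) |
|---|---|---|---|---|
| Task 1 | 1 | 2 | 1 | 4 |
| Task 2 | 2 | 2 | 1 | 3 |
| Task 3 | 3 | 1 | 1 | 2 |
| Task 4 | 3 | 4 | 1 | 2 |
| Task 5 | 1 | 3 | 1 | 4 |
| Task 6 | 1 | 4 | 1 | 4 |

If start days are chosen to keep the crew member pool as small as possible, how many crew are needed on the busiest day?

Early-start (Task 1@1, Task 2@1, Task 3@1, Task 4@1, Task 5@1, Task 6@1) gives peak 16: d1:16  d2:7  d3:5  d4:0  d5:0.
Shift Task 2→4, Task 4→2, Task 6→5.
Schedule Task 1@1, Task 2@4, Task 3@1, Task 4@2, Task 5@1, Task 6@5: d1:6  d2:5  d3:5  d4:6  d5:6 — peak 6.
Total crew member-days = 28 over 5 days ⇒ peak ≥ ⌈28/5⌉ = 6, so 6 is optimal.

6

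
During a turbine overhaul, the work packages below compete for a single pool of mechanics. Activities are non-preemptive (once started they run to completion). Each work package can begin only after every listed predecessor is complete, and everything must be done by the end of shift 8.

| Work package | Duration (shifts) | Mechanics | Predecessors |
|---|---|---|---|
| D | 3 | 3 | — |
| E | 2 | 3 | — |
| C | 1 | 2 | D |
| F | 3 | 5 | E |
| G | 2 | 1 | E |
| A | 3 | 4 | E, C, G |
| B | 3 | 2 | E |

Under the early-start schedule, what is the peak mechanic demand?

Early-start schedule: D@1, E@1, C@4, F@3, G@3, A@5, B@3.
Load per shift: shift 1: 6, shift 2: 6, shift 3: 11, shift 4: 10, shift 5: 11, shift 6: 4, shift 7: 4, shift 8: 0.
Peak is 11.

11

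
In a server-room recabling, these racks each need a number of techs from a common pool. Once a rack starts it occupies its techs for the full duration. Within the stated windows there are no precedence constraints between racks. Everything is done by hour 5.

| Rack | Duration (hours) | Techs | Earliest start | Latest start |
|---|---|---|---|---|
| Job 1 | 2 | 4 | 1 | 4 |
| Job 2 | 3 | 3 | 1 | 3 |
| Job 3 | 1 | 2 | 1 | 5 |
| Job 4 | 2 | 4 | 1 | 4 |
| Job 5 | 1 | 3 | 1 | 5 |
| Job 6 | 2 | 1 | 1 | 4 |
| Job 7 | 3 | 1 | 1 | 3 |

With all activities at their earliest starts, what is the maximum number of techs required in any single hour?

Early-start schedule: Job 1@1, Job 2@1, Job 3@1, Job 4@1, Job 5@1, Job 6@1, Job 7@1.
Load per hour: hour 1: 18, hour 2: 13, hour 3: 4, hour 4: 0, hour 5: 0.
Peak is 18.

18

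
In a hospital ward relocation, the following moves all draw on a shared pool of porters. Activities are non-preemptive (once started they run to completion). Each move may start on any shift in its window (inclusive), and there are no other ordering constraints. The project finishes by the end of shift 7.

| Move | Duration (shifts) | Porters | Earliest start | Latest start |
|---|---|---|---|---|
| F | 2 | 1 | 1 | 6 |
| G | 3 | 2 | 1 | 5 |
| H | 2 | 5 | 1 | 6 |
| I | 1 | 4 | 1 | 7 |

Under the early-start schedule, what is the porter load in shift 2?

At early start, shift 2 has: F, G, H.
Demand: 1 + 2 + 5 = 8.

8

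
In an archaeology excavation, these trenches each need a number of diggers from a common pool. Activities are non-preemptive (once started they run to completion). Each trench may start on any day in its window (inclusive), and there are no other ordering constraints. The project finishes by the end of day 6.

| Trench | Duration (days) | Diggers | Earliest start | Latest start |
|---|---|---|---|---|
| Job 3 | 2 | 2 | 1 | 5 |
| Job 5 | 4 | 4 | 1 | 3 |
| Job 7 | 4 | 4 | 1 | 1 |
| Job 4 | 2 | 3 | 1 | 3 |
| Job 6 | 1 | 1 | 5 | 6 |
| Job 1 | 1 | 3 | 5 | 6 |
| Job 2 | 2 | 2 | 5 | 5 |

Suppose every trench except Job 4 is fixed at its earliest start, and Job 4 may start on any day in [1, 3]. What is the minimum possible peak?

Job 4@1: d1:13  d2:13  d3:8  d4:8  d5:6  d6:2 → peak 13
Job 4@2: d1:10  d2:13  d3:11  d4:8  d5:6  d6:2 → peak 13
Job 4@3: d1:10  d2:10  d3:11  d4:11  d5:6  d6:2 → peak 11
Best is Job 4@3, peak 11.

11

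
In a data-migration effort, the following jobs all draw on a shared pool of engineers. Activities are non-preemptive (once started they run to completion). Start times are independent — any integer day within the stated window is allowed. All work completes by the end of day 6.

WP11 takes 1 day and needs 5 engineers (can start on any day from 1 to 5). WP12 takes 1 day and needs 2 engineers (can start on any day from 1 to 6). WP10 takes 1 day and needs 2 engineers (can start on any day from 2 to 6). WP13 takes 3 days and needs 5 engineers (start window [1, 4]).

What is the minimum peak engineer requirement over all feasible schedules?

5

Early-start (WP11@1, WP12@1, WP10@2, WP13@1) gives peak 12: d1:12  d2:7  d3:5  d4:0  d5:0  d6:0.
Shift WP12→2, WP13→3.
Schedule WP11@1, WP12@2, WP10@2, WP13@3: d1:5  d2:4  d3:5  d4:5  d5:5  d6:0 — peak 5.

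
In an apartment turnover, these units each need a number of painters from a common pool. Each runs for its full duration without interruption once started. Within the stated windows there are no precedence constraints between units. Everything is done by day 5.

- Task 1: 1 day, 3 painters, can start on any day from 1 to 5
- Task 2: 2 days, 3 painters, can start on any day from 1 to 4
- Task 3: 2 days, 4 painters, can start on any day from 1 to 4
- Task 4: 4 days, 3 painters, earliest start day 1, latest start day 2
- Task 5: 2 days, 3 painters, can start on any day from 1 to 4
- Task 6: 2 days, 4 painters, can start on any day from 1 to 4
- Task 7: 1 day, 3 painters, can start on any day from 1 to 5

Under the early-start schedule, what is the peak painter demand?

Early-start schedule: Task 1@1, Task 2@1, Task 3@1, Task 4@1, Task 5@1, Task 6@1, Task 7@1.
Load per day: day 1: 23, day 2: 17, day 3: 3, day 4: 3, day 5: 0.
Peak is 23.

23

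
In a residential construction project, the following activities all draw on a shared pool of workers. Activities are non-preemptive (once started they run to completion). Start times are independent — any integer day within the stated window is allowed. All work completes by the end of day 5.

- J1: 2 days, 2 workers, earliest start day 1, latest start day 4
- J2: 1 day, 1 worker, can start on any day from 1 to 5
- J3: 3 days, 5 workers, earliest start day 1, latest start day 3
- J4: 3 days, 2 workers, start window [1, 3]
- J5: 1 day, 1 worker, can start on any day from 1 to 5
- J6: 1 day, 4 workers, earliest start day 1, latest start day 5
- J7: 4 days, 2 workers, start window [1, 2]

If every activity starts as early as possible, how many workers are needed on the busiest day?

17

Early-start schedule: J1@1, J2@1, J3@1, J4@1, J5@1, J6@1, J7@1.
Load per day: day 1: 17, day 2: 11, day 3: 9, day 4: 2, day 5: 0.
Peak is 17.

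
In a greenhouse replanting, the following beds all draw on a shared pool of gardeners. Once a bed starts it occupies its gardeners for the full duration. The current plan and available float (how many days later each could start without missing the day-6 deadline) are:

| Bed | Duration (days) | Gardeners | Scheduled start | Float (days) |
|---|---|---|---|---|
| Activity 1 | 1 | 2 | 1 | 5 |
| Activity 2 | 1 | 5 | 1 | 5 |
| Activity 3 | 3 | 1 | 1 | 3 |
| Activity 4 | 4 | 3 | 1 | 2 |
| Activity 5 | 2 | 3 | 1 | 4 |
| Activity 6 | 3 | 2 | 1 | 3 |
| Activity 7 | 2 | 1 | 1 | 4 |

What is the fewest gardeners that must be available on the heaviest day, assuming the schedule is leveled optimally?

Early-start (Activity 1@1, Activity 2@1, Activity 3@1, Activity 4@1, Activity 5@1, Activity 6@1, Activity 7@1) gives peak 17: d1:17  d2:10  d3:6  d4:3  d5:0  d6:0.
Shift Activity 1→2, Activity 3→2, Activity 4→3, Activity 5→5, Activity 6→2.
Schedule Activity 1@2, Activity 2@1, Activity 3@2, Activity 4@3, Activity 5@5, Activity 6@2, Activity 7@1: d1:6  d2:6  d3:6  d4:6  d5:6  d6:6 — peak 6.
Total gardener-days = 36 over 6 days ⇒ peak ≥ ⌈36/6⌉ = 6, so 6 is optimal.

6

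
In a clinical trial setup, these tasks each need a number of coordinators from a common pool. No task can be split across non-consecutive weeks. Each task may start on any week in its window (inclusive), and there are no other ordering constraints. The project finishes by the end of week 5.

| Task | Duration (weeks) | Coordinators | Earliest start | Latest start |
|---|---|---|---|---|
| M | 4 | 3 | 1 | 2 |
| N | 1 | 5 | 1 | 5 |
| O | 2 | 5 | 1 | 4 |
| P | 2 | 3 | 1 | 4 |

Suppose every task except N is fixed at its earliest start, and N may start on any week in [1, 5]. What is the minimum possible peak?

N@1: w1:16  w2:11  w3:3  w4:3  w5:0 → peak 16
N@2: w1:11  w2:16  w3:3  w4:3  w5:0 → peak 16
N@3: w1:11  w2:11  w3:8  w4:3  w5:0 → peak 11
N@4: w1:11  w2:11  w3:3  w4:8  w5:0 → peak 11
N@5: w1:11  w2:11  w3:3  w4:3  w5:5 → peak 11
Best is N@3, peak 11.

11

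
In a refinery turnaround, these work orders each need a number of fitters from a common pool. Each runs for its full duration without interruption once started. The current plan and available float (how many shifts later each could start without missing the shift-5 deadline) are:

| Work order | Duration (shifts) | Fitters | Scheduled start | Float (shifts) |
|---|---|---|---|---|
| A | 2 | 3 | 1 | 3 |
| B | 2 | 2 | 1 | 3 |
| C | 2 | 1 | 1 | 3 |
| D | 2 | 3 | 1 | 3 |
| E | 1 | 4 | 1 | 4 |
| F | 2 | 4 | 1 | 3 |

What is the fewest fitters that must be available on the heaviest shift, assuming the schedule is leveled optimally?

Early-start (A@1, B@1, C@1, D@1, E@1, F@1) gives peak 17: s1:17  s2:13  s3:0  s4:0  s5:0.
Shift D→3, E→3, F→4.
Schedule A@1, B@1, C@1, D@3, E@3, F@4: s1:6  s2:6  s3:7  s4:7  s5:4 — peak 7.

7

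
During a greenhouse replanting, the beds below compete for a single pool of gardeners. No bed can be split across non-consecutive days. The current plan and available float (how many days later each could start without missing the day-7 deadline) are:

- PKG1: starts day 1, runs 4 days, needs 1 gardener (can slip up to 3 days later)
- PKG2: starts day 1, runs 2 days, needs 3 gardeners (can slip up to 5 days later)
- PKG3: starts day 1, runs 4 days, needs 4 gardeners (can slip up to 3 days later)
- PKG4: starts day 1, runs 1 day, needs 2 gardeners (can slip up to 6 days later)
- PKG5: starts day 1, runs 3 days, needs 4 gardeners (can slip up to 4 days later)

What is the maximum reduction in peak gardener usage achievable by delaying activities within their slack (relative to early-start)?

Early-start peak: d1:14  d2:12  d3:9  d4:5  d5:0  d6:0  d7:0 ⇒ 14.
Leveled (PKG1@1, PKG2@5, PKG3@1, PKG4@1, PKG5@5): d1:7  d2:5  d3:5  d4:5  d5:7  d6:7  d7:4 ⇒ 7.
Reduction 14 − 7 = 7.

7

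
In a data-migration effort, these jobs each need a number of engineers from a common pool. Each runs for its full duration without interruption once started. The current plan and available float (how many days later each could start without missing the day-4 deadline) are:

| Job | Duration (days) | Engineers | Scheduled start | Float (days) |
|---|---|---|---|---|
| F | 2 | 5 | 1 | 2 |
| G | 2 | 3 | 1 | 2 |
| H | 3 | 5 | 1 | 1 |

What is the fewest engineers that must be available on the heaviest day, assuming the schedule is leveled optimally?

Early-start (F@1, G@1, H@1) gives peak 13: d1:13  d2:13  d3:5  d4:0.
Shift G→3.
Schedule F@1, G@3, H@1: d1:10  d2:10  d3:8  d4:3 — peak 10.
No arrangement of the 18 feasible schedules does better.

10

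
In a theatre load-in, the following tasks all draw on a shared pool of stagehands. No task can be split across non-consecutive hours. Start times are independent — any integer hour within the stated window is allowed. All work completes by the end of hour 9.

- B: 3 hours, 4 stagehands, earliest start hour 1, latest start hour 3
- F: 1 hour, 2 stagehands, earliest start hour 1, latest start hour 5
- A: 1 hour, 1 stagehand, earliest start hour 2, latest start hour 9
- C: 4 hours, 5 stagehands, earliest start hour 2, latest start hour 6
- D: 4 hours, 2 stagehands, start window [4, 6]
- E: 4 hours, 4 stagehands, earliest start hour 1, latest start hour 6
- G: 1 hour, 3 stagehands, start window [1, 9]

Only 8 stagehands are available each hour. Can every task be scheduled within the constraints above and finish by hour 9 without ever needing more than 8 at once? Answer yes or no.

Schedule B@1, F@1, A@4, C@6, D@4, E@2, G@8: h1:6  h2:8  h3:8  h4:7  h5:6  h6:7  h7:7  h8:8  h9:5 — peak 8 ≤ 8.

yes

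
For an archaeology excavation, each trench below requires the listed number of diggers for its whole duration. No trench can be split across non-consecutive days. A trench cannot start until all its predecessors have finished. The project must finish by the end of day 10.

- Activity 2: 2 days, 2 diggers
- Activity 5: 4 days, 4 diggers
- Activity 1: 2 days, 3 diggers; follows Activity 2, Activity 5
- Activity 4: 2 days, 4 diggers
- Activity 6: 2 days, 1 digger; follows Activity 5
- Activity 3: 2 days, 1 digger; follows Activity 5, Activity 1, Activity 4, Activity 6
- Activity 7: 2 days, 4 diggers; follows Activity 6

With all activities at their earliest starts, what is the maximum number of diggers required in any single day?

10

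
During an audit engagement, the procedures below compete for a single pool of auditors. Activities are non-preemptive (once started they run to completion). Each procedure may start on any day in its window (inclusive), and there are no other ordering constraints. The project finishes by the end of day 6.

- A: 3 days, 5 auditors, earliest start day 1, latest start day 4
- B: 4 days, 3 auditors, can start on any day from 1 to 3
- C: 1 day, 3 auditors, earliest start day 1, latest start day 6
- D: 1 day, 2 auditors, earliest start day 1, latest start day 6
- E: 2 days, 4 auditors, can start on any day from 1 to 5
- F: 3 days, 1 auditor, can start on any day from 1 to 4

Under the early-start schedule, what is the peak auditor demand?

Early-start schedule: A@1, B@1, C@1, D@1, E@1, F@1.
Load per day: day 1: 18, day 2: 13, day 3: 9, day 4: 3, day 5: 0, day 6: 0.
Peak is 18.

18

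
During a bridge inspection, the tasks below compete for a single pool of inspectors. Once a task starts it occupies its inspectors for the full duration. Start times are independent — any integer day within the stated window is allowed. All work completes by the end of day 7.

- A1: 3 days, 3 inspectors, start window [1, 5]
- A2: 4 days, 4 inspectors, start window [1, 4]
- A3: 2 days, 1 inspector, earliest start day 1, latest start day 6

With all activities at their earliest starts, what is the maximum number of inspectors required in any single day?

Early-start schedule: A1@1, A2@1, A3@1.
Load per day: day 1: 8, day 2: 8, day 3: 7, day 4: 4, day 5: 0, day 6: 0, day 7: 0.
Peak is 8.

8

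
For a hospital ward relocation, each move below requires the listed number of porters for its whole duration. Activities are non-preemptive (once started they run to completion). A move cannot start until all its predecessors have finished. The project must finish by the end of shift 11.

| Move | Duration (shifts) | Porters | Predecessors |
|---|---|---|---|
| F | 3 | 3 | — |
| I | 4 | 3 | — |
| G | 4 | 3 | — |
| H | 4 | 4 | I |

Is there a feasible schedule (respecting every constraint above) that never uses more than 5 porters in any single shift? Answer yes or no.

no

The minimum achievable peak is 6; 5 < 6, so no feasible schedule stays within the cap.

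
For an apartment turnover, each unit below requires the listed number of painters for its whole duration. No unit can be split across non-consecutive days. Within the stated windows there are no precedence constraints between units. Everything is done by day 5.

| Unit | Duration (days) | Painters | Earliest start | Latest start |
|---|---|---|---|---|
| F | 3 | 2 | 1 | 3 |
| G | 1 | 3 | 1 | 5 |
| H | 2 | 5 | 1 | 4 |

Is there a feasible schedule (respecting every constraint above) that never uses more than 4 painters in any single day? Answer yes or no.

The minimum achievable peak is 5; 4 < 5, so no feasible schedule stays within the cap.

no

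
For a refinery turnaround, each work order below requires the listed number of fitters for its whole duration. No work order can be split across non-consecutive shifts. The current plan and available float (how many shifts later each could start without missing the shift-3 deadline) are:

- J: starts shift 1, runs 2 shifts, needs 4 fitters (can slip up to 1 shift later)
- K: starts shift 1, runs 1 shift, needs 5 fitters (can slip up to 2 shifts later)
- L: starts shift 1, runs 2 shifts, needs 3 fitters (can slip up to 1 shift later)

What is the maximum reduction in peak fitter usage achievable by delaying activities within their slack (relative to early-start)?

Early-start peak: s1:12  s2:7  s3:0 ⇒ 12.
Leveled (J@1, K@3, L@1): s1:7  s2:7  s3:5 ⇒ 7.
Reduction 12 − 7 = 5.

5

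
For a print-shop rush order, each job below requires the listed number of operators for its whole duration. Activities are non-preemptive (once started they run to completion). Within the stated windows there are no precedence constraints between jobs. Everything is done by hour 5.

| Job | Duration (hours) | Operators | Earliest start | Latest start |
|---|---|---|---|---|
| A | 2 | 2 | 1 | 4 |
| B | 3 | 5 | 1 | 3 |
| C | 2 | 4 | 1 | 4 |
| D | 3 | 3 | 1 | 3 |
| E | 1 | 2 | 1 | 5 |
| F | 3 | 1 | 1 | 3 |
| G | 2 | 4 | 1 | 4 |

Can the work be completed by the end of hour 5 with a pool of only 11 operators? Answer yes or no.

yes

Schedule A@1, B@1, C@1, D@3, E@3, F@3, G@4: h1:11  h2:11  h3:11  h4:8  h5:8 — peak 11 ≤ 11.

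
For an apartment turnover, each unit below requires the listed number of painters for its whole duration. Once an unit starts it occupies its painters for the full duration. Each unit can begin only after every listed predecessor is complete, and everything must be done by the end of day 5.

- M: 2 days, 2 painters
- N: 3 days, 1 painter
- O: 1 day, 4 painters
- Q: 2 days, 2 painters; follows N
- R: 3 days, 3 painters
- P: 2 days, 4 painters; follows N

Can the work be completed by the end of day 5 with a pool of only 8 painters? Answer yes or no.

yes

Schedule M@1, N@1, O@3, Q@4, R@1, P@4: d1:6  d2:6  d3:8  d4:6  d5:6 — peak 8 ≤ 8.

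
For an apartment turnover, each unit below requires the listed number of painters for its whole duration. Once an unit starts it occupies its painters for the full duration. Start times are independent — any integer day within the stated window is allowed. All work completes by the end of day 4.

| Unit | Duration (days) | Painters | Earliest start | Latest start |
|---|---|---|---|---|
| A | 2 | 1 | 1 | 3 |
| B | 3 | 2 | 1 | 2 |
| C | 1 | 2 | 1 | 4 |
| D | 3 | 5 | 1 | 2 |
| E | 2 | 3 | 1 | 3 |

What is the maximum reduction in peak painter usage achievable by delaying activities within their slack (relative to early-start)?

3

Early-start peak: d1:13  d2:11  d3:7  d4:0 ⇒ 13.
Leveled (A@1, B@1, C@1, D@1, E@3): d1:10  d2:8  d3:10  d4:3 ⇒ 10.
Reduction 13 − 10 = 3.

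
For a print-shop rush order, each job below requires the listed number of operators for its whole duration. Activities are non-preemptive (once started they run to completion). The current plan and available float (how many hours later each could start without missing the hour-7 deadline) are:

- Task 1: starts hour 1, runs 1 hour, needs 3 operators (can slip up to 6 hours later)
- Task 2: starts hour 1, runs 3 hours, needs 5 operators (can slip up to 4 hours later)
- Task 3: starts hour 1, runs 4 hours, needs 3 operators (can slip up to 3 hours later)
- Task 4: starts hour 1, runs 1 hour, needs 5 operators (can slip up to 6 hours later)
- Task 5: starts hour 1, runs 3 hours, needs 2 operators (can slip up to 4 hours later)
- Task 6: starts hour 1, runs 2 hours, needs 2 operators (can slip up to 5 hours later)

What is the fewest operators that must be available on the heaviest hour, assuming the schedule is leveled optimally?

8

Early-start (Task 1@1, Task 2@1, Task 3@1, Task 4@1, Task 5@1, Task 6@1) gives peak 20: h1:20  h2:12  h3:10  h4:3  h5:0  h6:0  h7:0.
Shift Task 3→2, Task 4→4, Task 5→5, Task 6→5.
Schedule Task 1@1, Task 2@1, Task 3@2, Task 4@4, Task 5@5, Task 6@5: h1:8  h2:8  h3:8  h4:8  h5:7  h6:4  h7:2 — peak 8.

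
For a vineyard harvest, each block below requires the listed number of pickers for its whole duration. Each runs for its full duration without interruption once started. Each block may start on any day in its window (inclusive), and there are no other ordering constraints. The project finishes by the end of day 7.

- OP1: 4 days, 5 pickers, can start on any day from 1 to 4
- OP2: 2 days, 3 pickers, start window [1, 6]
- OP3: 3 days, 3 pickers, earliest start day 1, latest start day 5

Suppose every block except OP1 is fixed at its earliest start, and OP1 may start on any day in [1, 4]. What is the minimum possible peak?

OP1@1: d1:11  d2:11  d3:8  d4:5  d5:0  d6:0  d7:0 → peak 11
OP1@2: d1:6  d2:11  d3:8  d4:5  d5:5  d6:0  d7:0 → peak 11
OP1@3: d1:6  d2:6  d3:8  d4:5  d5:5  d6:5  d7:0 → peak 8
OP1@4: d1:6  d2:6  d3:3  d4:5  d5:5  d6:5  d7:5 → peak 6
Best is OP1@4, peak 6.

6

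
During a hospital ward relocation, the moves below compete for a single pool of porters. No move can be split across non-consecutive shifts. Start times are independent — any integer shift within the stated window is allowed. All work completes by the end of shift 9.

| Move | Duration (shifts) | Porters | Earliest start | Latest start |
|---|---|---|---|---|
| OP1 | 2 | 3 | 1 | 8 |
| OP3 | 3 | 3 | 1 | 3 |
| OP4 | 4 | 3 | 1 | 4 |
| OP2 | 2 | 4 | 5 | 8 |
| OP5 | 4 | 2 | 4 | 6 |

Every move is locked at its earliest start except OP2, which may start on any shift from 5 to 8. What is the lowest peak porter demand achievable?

9

OP2@5: s1:9  s2:9  s3:6  s4:5  s5:6  s6:6  s7:2  s8:0  s9:0 → peak 9
OP2@6: s1:9  s2:9  s3:6  s4:5  s5:2  s6:6  s7:6  s8:0  s9:0 → peak 9
OP2@7: s1:9  s2:9  s3:6  s4:5  s5:2  s6:2  s7:6  s8:4  s9:0 → peak 9
OP2@8: s1:9  s2:9  s3:6  s4:5  s5:2  s6:2  s7:2  s8:4  s9:4 → peak 9
Best is OP2@5, peak 9.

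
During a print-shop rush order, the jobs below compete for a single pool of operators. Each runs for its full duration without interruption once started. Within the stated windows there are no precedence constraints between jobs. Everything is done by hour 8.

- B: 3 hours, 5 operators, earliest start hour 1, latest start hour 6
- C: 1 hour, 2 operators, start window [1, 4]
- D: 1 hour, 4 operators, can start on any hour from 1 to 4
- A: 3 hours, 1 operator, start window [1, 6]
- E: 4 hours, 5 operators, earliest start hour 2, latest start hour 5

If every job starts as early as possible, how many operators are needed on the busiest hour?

12

Early-start schedule: B@1, C@1, D@1, A@1, E@2.
Load per hour: hour 1: 12, hour 2: 11, hour 3: 11, hour 4: 5, hour 5: 5, hour 6: 0, hour 7: 0, hour 8: 0.
Peak is 12.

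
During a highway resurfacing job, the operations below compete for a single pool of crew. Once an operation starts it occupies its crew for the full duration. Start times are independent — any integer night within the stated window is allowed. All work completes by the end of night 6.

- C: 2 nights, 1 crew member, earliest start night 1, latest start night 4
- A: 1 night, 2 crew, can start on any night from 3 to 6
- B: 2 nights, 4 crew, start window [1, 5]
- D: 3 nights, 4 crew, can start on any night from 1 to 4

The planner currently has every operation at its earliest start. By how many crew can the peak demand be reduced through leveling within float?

Early-start peak: n1:9  n2:9  n3:6  n4:0  n5:0  n6:0 ⇒ 9.
Leveled (C@1, A@3, B@1, D@4): n1:5  n2:5  n3:2  n4:4  n5:4  n6:4 ⇒ 5.
Reduction 9 − 5 = 4.

4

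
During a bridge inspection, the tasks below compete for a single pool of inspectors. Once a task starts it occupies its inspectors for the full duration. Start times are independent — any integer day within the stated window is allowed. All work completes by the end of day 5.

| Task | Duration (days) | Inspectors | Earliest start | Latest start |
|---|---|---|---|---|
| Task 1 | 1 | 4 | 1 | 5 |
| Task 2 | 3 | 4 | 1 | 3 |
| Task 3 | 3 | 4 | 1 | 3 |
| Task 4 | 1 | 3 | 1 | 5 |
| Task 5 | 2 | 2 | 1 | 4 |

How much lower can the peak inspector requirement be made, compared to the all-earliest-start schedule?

Early-start peak: d1:17  d2:10  d3:8  d4:0  d5:0 ⇒ 17.
Leveled (Task 1@1, Task 2@1, Task 3@2, Task 4@5, Task 5@4): d1:8  d2:8  d3:8  d4:6  d5:5 ⇒ 8.
Reduction 17 − 8 = 9.

9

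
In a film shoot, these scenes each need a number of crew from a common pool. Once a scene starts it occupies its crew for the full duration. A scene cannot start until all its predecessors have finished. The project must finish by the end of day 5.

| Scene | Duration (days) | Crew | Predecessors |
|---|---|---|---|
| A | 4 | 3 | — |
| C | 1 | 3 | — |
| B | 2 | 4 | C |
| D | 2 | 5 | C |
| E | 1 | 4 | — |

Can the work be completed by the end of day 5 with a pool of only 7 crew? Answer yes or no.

no

Total crew member-days = 37; over 5 days the average is 37/5 > 7, so some day must exceed 7.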